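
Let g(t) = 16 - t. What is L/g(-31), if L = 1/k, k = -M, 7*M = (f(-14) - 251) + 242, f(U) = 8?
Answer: 7/47 ≈ 0.14894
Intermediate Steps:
M = -1/7 (M = ((8 - 251) + 242)/7 = (-243 + 242)/7 = (1/7)*(-1) = -1/7 ≈ -0.14286)
k = 1/7 (k = -1*(-1/7) = 1/7 ≈ 0.14286)
L = 7 (L = 1/(1/7) = 7)
L/g(-31) = 7/(16 - 1*(-31)) = 7/(16 + 31) = 7/47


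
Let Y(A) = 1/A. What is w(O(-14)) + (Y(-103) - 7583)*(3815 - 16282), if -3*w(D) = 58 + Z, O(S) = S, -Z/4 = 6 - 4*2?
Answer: 9737348084/103 ≈ 9.4537e+7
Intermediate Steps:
Z = 8 (Z = -4*(6 - 4*2) = -4*(6 - 8) = -4*(-2) = 8)
w(D) = -22 (w(D) = -(58 + 8)/3 = -⅓*66 = -22)
w(O(-14)) + (Y(-103) - 7583)*(3815 - 16282) = -22 + (1/(-103) - 7583)*(3815 - 16282) = -22 + (-1/103 - 7583)*(-12467) = -22 - 781050/103*(-12467) = -22 + 9737350350/103 = 9737348084/103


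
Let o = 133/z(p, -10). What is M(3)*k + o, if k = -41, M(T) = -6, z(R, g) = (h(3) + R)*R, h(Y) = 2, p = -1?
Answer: 113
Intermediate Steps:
z(R, g) = R*(2 + R) (z(R, g) = (2 + R)*R = R*(2 + R))
o = -133 (o = 133/((-(2 - 1))) = 133/((-1*1)) = 133/(-1) = 133*(-1) = -133)
M(3)*k + o = -6*(-41) - 133 = 246 - 133 = 113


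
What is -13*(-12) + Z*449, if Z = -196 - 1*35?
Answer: -103563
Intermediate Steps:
Z = -231 (Z = -196 - 35 = -231)
-13*(-12) + Z*449 = -13*(-12) - 231*449 = 156 - 103719 = -103563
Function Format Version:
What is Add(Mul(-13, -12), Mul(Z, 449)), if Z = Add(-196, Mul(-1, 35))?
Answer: -103563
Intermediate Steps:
Z = -231 (Z = Add(-196, -35) = -231)
Add(Mul(-13, -12), Mul(Z, 449)) = Add(Mul(-13, -12), Mul(-231, 449)) = Add(156, -103719) = -103563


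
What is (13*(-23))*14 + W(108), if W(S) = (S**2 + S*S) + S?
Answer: 19250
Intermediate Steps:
W(S) = S + 2*S**2 (W(S) = (S**2 + S**2) + S = 2*S**2 + S = S + 2*S**2)
(13*(-23))*14 + W(108) = (13*(-23))*14 + 108*(1 + 2*108) = -299*14 + 108*(1 + 216) = -4186 + 108*217 = -4186 + 23436 = 19250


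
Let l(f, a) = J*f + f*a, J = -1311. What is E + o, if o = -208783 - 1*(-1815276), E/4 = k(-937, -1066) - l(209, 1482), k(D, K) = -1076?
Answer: 1459233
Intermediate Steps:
l(f, a) = -1311*f + a*f (l(f, a) = -1311*f + f*a = -1311*f + a*f)
E = -147260 (E = 4*(-1076 - 209*(-1311 + 1482)) = 4*(-1076 - 209*171) = 4*(-1076 - 1*35739) = 4*(-1076 - 35739) = 4*(-36815) = -147260)
o = 1606493 (o = -208783 + 1815276 = 1606493)
E + o = -147260 + 1606493 = 1459233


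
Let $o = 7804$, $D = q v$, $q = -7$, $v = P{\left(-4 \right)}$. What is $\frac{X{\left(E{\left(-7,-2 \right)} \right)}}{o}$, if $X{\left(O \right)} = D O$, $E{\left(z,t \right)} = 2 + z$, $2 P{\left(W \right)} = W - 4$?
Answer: $- \frac{35}{1951} \approx -0.01794$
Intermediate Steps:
$P{\left(W \right)} = -2 + \frac{W}{2}$ ($P{\left(W \right)} = \frac{W - 4}{2} = \frac{-4 + W}{2} = -2 + \frac{W}{2}$)
$v = -4$ ($v = -2 + \frac{1}{2} \left(-4\right) = -2 - 2 = -4$)
$D = 28$ ($D = \left(-7\right) \left(-4\right) = 28$)
$X{\left(O \right)} = 28 O$
$\frac{X{\left(E{\left(-7,-2 \right)} \right)}}{o} = \frac{28 \left(2 - 7\right)}{7804} = 28 \left(-5\right) \frac{1}{7804} = \left(-140\right) \frac{1}{7804} = - \frac{35}{1951}$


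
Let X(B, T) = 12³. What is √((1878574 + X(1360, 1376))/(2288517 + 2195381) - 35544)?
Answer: I*√178653954793759645/2241949 ≈ 188.53*I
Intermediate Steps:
X(B, T) = 1728
√((1878574 + X(1360, 1376))/(2288517 + 2195381) - 35544) = √((1878574 + 1728)/(2288517 + 2195381) - 35544) = √(1880302/4483898 - 35544) = √(1880302*(1/4483898) - 35544) = √(940151/2241949 - 35544) = √(-79686895105/2241949) = I*√178653954793759645/2241949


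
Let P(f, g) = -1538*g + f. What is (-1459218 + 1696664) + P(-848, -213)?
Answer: 564192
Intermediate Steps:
P(f, g) = f - 1538*g
(-1459218 + 1696664) + P(-848, -213) = (-1459218 + 1696664) + (-848 - 1538*(-213)) = 237446 + (-848 + 327594) = 237446 + 326746 = 564192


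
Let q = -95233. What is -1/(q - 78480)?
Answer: 1/173713 ≈ 5.7566e-6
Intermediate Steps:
-1/(q - 78480) = -1/(-95233 - 78480) = -1/(-173713) = -1*(-1/173713) = 1/173713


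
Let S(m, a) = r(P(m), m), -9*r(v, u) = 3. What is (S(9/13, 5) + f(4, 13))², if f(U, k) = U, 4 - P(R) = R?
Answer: 121/9 ≈ 13.444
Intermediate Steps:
P(R) = 4 - R
r(v, u) = -⅓ (r(v, u) = -⅑*3 = -⅓)
S(m, a) = -⅓
(S(9/13, 5) + f(4, 13))² = (-⅓ + 4)² = (11/3)² = 121/9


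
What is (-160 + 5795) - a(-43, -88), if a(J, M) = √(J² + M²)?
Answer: 5635 - √9593 ≈ 5537.1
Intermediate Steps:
(-160 + 5795) - a(-43, -88) = (-160 + 5795) - √((-43)² + (-88)²) = 5635 - √(1849 + 7744) = 5635 - √9593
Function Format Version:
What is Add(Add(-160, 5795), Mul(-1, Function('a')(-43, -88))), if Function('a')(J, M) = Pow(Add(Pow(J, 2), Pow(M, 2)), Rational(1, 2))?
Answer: Add(5635, Mul(-1, Pow(9593, Rational(1, 2)))) ≈ 5537.1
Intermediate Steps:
Add(Add(-160, 5795), Mul(-1, Function('a')(-43, -88))) = Add(Add(-160, 5795), Mul(-1, Pow(Add(Pow(-43, 2), Pow(-88, 2)), Rational(1, 2)))) = Add(5635, Mul(-1, Pow(Add(1849, 7744), Rational(1, 2)))) = Add(5635, Mul(-1, Pow(9593, Rational(1, 2))))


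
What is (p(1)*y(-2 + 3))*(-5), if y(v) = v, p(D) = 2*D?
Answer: -10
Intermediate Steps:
(p(1)*y(-2 + 3))*(-5) = ((2*1)*(-2 + 3))*(-5) = (2*1)*(-5) = 2*(-5) = -10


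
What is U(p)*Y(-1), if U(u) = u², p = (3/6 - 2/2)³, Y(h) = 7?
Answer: 7/64 ≈ 0.10938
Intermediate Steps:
p = -⅛ (p = (3*(⅙) - 2*½)³ = (½ - 1)³ = (-½)³ = -⅛ ≈ -0.12500)
U(p)*Y(-1) = (-⅛)²*7 = (1/64)*7 = 7/64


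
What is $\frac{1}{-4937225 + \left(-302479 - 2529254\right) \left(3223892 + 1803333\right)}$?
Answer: $- \frac{1}{14235763868150} \approx -7.0246 \cdot 10^{-14}$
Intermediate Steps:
$\frac{1}{-4937225 + \left(-302479 - 2529254\right) \left(3223892 + 1803333\right)} = \frac{1}{-4937225 - 14235758930925} = \frac{1}{-14235763868150} = - \frac{1}{14235763868150}$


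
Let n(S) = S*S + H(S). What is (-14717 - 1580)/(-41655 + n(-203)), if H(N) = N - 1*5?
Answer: 16297/654 ≈ 24.919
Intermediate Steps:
H(N) = -5 + N (H(N) = N - 5 = -5 + N)
n(S) = -5 + S + S**2 (n(S) = S*S + (-5 + S) = S**2 + (-5 + S) = -5 + S + S**2)
(-14717 - 1580)/(-41655 + n(-203)) = (-14717 - 1580)/(-41655 + (-5 - 203 + (-203)**2)) = -16297/(-41655 + (-5 - 203 + 41209)) = -16297/(-41655 + 41001) = -16297/(-654) = -16297*(-1/654) = 16297/654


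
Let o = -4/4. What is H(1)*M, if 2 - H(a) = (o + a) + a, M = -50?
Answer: -50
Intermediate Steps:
o = -1 (o = -4*1/4 = -1)
H(a) = 3 - 2*a (H(a) = 2 - ((-1 + a) + a) = 2 - (-1 + 2*a) = 2 + (1 - 2*a) = 3 - 2*a)
H(1)*M = (3 - 2*1)*(-50) = (3 - 2)*(-50) = 1*(-50) = -50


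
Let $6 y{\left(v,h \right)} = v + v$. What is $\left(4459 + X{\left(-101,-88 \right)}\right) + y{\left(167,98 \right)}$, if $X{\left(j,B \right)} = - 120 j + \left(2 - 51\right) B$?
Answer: $\frac{62840}{3} \approx 20947.0$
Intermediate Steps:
$y{\left(v,h \right)} = \frac{v}{3}$ ($y{\left(v,h \right)} = \frac{v + v}{6} = \frac{2 v}{6} = \frac{v}{3}$)
$X{\left(j,B \right)} = - 120 j - 49 B$
$\left(4459 + X{\left(-101,-88 \right)}\right) + y{\left(167,98 \right)} = \left(4459 - -16432\right) + \frac{1}{3} \cdot 167 = \left(4459 + \left(12120 + 4312\right)\right) + \frac{167}{3} = \left(4459 + 16432\right) + \frac{167}{3} = 20891 + \frac{167}{3} = \frac{62840}{3}$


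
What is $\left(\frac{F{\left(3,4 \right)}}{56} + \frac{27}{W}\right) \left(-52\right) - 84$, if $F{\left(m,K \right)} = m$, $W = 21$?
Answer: $- \frac{2151}{14} \approx -153.64$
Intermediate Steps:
$\left(\frac{F{\left(3,4 \right)}}{56} + \frac{27}{W}\right) \left(-52\right) - 84 = \left(\frac{3}{56} + \frac{27}{21}\right) \left(-52\right) - 84 = \left(3 \cdot \frac{1}{56} + 27 \cdot \frac{1}{21}\right) \left(-52\right) - 84 = \left(\frac{3}{56} + \frac{9}{7}\right) \left(-52\right) - 84 = \frac{75}{56} \left(-52\right) - 84 = - \frac{975}{14} - 84 = - \frac{2151}{14}$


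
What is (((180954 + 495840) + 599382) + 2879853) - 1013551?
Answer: 3142478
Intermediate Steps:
(((180954 + 495840) + 599382) + 2879853) - 1013551 = ((676794 + 599382) + 2879853) - 1013551 = (1276176 + 2879853) - 1013551 = 4156029 - 1013551 = 3142478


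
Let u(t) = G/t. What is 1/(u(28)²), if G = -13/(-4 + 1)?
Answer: 7056/169 ≈ 41.751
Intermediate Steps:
G = 13/3 (G = -13/(-3) = -13*(-⅓) = 13/3 ≈ 4.3333)
u(t) = 13/(3*t)
1/(u(28)²) = 1/(((13/3)/28)²) = 1/(((13/3)*(1/28))²) = 1/((13/84)²) = 1/(169/7056) = 7056/169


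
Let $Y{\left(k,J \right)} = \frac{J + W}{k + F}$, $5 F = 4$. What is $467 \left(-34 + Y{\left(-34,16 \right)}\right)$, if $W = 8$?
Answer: $- \frac{1345894}{83} \approx -16216.0$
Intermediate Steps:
$F = \frac{4}{5}$ ($F = \frac{1}{5} \cdot 4 = \frac{4}{5} \approx 0.8$)
$Y{\left(k,J \right)} = \frac{8 + J}{\frac{4}{5} + k}$ ($Y{\left(k,J \right)} = \frac{J + 8}{k + \frac{4}{5}} = \frac{8 + J}{\frac{4}{5} + k}$)
$467 \left(-34 + Y{\left(-34,16 \right)}\right) = 467 \left(-34 + \frac{5 \left(8 + 16\right)}{4 + 5 \left(-34\right)}\right) = 467 \left(-34 + 5 \frac{1}{4 - 170} \cdot 24\right) = 467 \left(-34 + 5 \frac{1}{-166} \cdot 24\right) = 467 \left(-34 + 5 \left(- \frac{1}{166}\right) 24\right) = 467 \left(-34 - \frac{60}{83}\right) = 467 \left(- \frac{2882}{83}\right) = - \frac{1345894}{83}$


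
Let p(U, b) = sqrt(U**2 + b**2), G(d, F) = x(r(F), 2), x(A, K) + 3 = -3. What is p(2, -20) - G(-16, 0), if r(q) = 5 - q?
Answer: 6 + 2*sqrt(101) ≈ 26.100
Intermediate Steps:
x(A, K) = -6 (x(A, K) = -3 - 3 = -6)
G(d, F) = -6
p(2, -20) - G(-16, 0) = sqrt(2**2 + (-20)**2) - 1*(-6) = sqrt(4 + 400) + 6 = sqrt(404) + 6 = 2*sqrt(101) + 6 = 6 + 2*sqrt(101)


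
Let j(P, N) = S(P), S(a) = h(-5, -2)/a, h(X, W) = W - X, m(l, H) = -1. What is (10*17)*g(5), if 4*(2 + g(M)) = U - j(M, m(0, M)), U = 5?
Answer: -153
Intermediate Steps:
S(a) = 3/a (S(a) = (-2 - 1*(-5))/a = (-2 + 5)/a = 3/a)
j(P, N) = 3/P
g(M) = -3/4 - 3/(4*M) (g(M) = -2 + (5 - 3/M)/4 = -2 + (5/4 - 3/(4*M)) = -3/4 - 3/(4*M))
(10*17)*g(5) = (10*17)*((3/4)*(-1 - 1*5)/5) = 170*((3/4)*(1/5)*(-1 - 5)) = 170*((3/4)*(1/5)*(-6)) = 170*(-9/10) = -153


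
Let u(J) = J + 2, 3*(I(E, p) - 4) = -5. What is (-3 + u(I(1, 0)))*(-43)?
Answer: -172/3 ≈ -57.333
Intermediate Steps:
I(E, p) = 7/3 (I(E, p) = 4 + (⅓)*(-5) = 4 - 5/3 = 7/3)
u(J) = 2 + J
(-3 + u(I(1, 0)))*(-43) = (-3 + (2 + 7/3))*(-43) = (-3 + 13/3)*(-43) = (4/3)*(-43) = -172/3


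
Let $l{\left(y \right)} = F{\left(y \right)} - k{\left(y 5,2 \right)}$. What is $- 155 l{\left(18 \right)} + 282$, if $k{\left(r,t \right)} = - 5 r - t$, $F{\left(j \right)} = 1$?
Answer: $-69933$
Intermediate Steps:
$k{\left(r,t \right)} = - t - 5 r$
$l{\left(y \right)} = 3 + 25 y$ ($l{\left(y \right)} = 1 - \left(\left(-1\right) 2 - 5 y 5\right) = 1 - \left(-2 - 5 \cdot 5 y\right) = 1 - \left(-2 - 25 y\right) = 1 + \left(2 + 25 y\right) = 3 + 25 y$)
$- 155 l{\left(18 \right)} + 282 = - 155 \left(3 + 25 \cdot 18\right) + 282 = - 155 \left(3 + 450\right) + 282 = \left(-155\right) 453 + 282 = -70215 + 282 = -69933$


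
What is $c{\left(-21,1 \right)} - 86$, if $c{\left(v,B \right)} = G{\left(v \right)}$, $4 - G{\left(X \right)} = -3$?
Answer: $-79$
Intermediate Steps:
$G{\left(X \right)} = 7$ ($G{\left(X \right)} = 4 - -3 = 4 + 3 = 7$)
$c{\left(v,B \right)} = 7$
$c{\left(-21,1 \right)} - 86 = 7 - 86 = -79$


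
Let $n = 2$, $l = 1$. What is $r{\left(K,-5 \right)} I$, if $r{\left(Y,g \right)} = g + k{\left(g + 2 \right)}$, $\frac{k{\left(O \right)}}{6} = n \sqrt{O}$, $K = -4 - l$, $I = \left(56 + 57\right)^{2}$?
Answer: $-63845 + 153228 i \sqrt{3} \approx -63845.0 + 2.654 \cdot 10^{5} i$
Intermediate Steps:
$I = 12769$ ($I = 113^{2} = 12769$)
$K = -5$ ($K = -4 - 1 = -5$)
$k{\left(O \right)} = 12 \sqrt{O}$ ($k{\left(O \right)} = 6 \cdot 2 \sqrt{O} = 12 \sqrt{O}$)
$r{\left(Y,g \right)} = g + 12 \sqrt{2 + g}$ ($r{\left(Y,g \right)} = g + 12 \sqrt{g + 2} = g + 12 \sqrt{2 + g}$)
$r{\left(K,-5 \right)} I = \left(-5 + 12 \sqrt{2 - 5}\right) 12769 = \left(-5 + 12 \sqrt{-3}\right) 12769 = \left(-5 + 12 i \sqrt{3}\right) 12769 = -63845 + 153228 i \sqrt{3}$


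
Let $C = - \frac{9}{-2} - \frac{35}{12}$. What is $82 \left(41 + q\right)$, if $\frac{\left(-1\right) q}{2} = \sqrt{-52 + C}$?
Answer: $3362 - \frac{902 i \sqrt{15}}{3} \approx 3362.0 - 1164.5 i$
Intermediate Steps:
$C = \frac{19}{12}$ ($C = \left(-9\right) \left(- \frac{1}{2}\right) - \frac{35}{12} = \frac{9}{2} - \frac{35}{12} = \frac{19}{12} \approx 1.5833$)
$q = - \frac{11 i \sqrt{15}}{3}$ ($q = - 2 \sqrt{-52 + \frac{19}{12}} = - 2 \sqrt{- \frac{605}{12}} = - 2 \frac{11 i \sqrt{15}}{6} = - \frac{11 i \sqrt{15}}{3} \approx - 14.201 i$)
$82 \left(41 + q\right) = 82 \left(41 - \frac{11 i \sqrt{15}}{3}\right) = 3362 - \frac{902 i \sqrt{15}}{3}$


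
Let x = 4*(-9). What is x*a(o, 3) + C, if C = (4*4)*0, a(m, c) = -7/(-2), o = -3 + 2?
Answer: -126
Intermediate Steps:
o = -1
x = -36
a(m, c) = 7/2 (a(m, c) = -7*(-½) = 7/2)
C = 0 (C = 16*0 = 0)
x*a(o, 3) + C = -36*7/2 + 0 = -126 + 0 = -126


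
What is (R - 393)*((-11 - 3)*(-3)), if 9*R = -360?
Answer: -18186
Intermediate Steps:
R = -40 (R = (⅑)*(-360) = -40)
(R - 393)*((-11 - 3)*(-3)) = (-40 - 393)*((-11 - 3)*(-3)) = -(-6062)*(-3) = -433*42 = -18186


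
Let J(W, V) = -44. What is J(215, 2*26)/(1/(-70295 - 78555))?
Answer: 6549400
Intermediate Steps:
J(215, 2*26)/(1/(-70295 - 78555)) = -44/(1/(-70295 - 78555)) = -44/(1/(-148850)) = -44/(-1/148850) = -44*(-148850) = 6549400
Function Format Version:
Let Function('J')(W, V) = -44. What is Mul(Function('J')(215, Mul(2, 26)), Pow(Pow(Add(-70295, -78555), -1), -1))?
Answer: 6549400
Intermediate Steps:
Mul(Function('J')(215, Mul(2, 26)), Pow(Pow(Add(-70295, -78555), -1), -1)) = Mul(-44, Pow(Pow(Add(-70295, -78555), -1), -1)) = Mul(-44, Pow(Pow(-148850, -1), -1)) = Mul(-44, Pow(Rational(-1, 148850), -1)) = Mul(-44, -148850) = 6549400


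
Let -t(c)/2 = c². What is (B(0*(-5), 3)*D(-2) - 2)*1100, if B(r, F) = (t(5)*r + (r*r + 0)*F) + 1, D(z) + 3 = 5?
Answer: 0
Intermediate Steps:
t(c) = -2*c²
D(z) = 2 (D(z) = -3 + 5 = 2)
B(r, F) = 1 - 50*r + F*r² (B(r, F) = ((-2*5²)*r + (r*r + 0)*F) + 1 = ((-2*25)*r + (r² + 0)*F) + 1 = (-50*r + r²*F) + 1 = (-50*r + F*r²) + 1 = 1 - 50*r + F*r²)
(B(0*(-5), 3)*D(-2) - 2)*1100 = ((1 - 0*(-5) + 3*(0*(-5))²)*2 - 2)*1100 = ((1 - 50*0 + 3*0²)*2 - 2)*1100 = ((1 + 0 + 3*0)*2 - 2)*1100 = ((1 + 0 + 0)*2 - 2)*1100 = (1*2 - 2)*1100 = (2 - 2)*1100 = 0*1100 = 0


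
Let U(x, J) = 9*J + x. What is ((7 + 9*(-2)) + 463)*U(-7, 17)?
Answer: 65992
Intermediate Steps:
U(x, J) = x + 9*J
((7 + 9*(-2)) + 463)*U(-7, 17) = ((7 + 9*(-2)) + 463)*(-7 + 9*17) = ((7 - 18) + 463)*(-7 + 153) = (-11 + 463)*146 = 452*146 = 65992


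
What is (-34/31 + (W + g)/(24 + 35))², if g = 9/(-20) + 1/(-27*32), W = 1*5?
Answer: 64911043314121/62430225638400 ≈ 1.0397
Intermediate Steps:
W = 5
g = -1949/4320 (g = 9*(-1/20) - 1/27*1/32 = -9/20 - 1/864 = -1949/4320 ≈ -0.45116)
(-34/31 + (W + g)/(24 + 35))² = (-34/31 + (5 - 1949/4320)/(24 + 35))² = (-34*1/31 + (19651/4320)/59)² = (-34/31 + (19651/4320)*(1/59))² = (-34/31 + 19651/254880)² = (-8056739/7901280)² = 64911043314121/62430225638400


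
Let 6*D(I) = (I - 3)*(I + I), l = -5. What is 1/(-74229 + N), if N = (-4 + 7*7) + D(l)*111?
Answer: -1/72704 ≈ -1.3754e-5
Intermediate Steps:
D(I) = I*(-3 + I)/3 (D(I) = ((I - 3)*(I + I))/6 = ((-3 + I)*(2*I))/6 = (2*I*(-3 + I))/6 = I*(-3 + I)/3)
N = 1525 (N = (-4 + 7*7) + ((1/3)*(-5)*(-3 - 5))*111 = (-4 + 49) + ((1/3)*(-5)*(-8))*111 = 45 + (40/3)*111 = 45 + 1480 = 1525)
1/(-74229 + N) = 1/(-74229 + 1525) = 1/(-72704) = -1/72704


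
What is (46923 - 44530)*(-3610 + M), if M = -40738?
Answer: -106124764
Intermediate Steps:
(46923 - 44530)*(-3610 + M) = (46923 - 44530)*(-3610 - 40738) = 2393*(-44348) = -106124764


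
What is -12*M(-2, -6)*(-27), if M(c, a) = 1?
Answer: 324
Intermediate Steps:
-12*M(-2, -6)*(-27) = -12*1*(-27) = -12*(-27) = 324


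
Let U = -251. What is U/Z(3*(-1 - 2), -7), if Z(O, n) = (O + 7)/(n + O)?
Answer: -2008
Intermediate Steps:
Z(O, n) = (7 + O)/(O + n)
U/Z(3*(-1 - 2), -7) = -251*(3*(-1 - 2) - 7)/(7 + 3*(-1 - 2)) = -251*(3*(-3) - 7)/(7 + 3*(-3)) = -251*(-9 - 7)/(7 - 9) = -251/(-2/(-16)) = -251/((-1/16*(-2))) = -251/1/8 = -251*8 = -2008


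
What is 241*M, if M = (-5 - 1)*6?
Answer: -8676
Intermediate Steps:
M = -36 (M = -6*6 = -36)
241*M = 241*(-36) = -8676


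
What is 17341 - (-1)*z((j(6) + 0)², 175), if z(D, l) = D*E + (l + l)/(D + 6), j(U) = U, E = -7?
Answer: 51292/3 ≈ 17097.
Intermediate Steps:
z(D, l) = -7*D + 2*l/(6 + D) (z(D, l) = D*(-7) + (l + l)/(D + 6) = -7*D + (2*l)/(6 + D) = -7*D + 2*l/(6 + D))
17341 - (-1)*z((j(6) + 0)², 175) = 17341 - (-1)*(-42*(6 + 0)² - 7*(6 + 0)⁴ + 2*175)/(6 + (6 + 0)²) = 17341 - (-1)*(-42*6² - 7*(6²)² + 350)/(6 + 6²) = 17341 - (-1)*(-42*36 - 7*36² + 350)/(6 + 36) = 17341 - (-1)*(-1512 - 7*1296 + 350)/42 = 17341 - (-1)*(-1512 - 9072 + 350)/42 = 17341 - (-1)*(1/42)*(-10234) = 17341 - (-1)*(-731)/3 = 17341 - 1*731/3 = 17341 - 731/3 = 51292/3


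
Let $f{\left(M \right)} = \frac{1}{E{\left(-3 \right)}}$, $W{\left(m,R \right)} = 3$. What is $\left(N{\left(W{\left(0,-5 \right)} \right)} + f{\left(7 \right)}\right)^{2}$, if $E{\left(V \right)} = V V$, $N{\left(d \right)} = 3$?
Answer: $\frac{784}{81} \approx 9.679$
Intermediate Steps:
$E{\left(V \right)} = V^{2}$
$f{\left(M \right)} = \frac{1}{9}$ ($f{\left(M \right)} = \frac{1}{\left(-3\right)^{2}} = \frac{1}{9}$)
$\left(N{\left(W{\left(0,-5 \right)} \right)} + f{\left(7 \right)}\right)^{2} = \left(3 + \frac{1}{9}\right)^{2} = \left(\frac{28}{9}\right)^{2} = \frac{784}{81}$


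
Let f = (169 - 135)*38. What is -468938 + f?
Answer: -467646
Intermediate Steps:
f = 1292 (f = 34*38 = 1292)
-468938 + f = -468938 + 1292 = -467646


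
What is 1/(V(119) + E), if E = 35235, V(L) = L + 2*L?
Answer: 1/35592 ≈ 2.8096e-5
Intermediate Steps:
V(L) = 3*L
1/(V(119) + E) = 1/(3*119 + 35235) = 1/(357 + 35235) = 1/35592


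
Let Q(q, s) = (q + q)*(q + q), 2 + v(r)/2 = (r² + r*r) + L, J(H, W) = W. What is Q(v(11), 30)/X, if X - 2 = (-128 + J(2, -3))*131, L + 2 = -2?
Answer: -891136/17159 ≈ -51.934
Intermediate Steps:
L = -4 (L = -2 - 2 = -4)
v(r) = -12 + 4*r² (v(r) = -4 + 2*((r² + r*r) - 4) = -4 + 2*((r² + r²) - 4) = -4 + 2*(2*r² - 4) = -4 + 2*(-4 + 2*r²) = -4 + (-8 + 4*r²) = -12 + 4*r²)
X = -17159 (X = 2 + (-128 - 3)*131 = 2 - 131*131 = 2 - 17161 = -17159)
Q(q, s) = 4*q² (Q(q, s) = (2*q)*(2*q) = 4*q²)
Q(v(11), 30)/X = (4*(-12 + 4*11²)²)/(-17159) = (4*(-12 + 4*121)²)*(-1/17159) = (4*(-12 + 484)²)*(-1/17159) = (4*472²)*(-1/17159) = (4*222784)*(-1/17159) = 891136*(-1/17159) = -891136/17159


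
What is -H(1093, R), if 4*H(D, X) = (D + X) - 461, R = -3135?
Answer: 2503/4 ≈ 625.75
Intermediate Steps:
H(D, X) = -461/4 + D/4 + X/4 (H(D, X) = ((D + X) - 461)/4 = (-461 + D + X)/4 = -461/4 + D/4 + X/4)
-H(1093, R) = -(-461/4 + (1/4)*1093 + (1/4)*(-3135)) = -(-461/4 + 1093/4 - 3135/4) = -1*(-2503/4) = 2503/4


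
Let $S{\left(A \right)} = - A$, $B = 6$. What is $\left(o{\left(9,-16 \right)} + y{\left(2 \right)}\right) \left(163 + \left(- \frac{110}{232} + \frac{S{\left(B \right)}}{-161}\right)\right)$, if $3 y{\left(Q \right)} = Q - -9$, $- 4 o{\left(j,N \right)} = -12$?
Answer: $\frac{15180145}{14007} \approx 1083.8$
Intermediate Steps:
$o{\left(j,N \right)} = 3$ ($o{\left(j,N \right)} = \left(- \frac{1}{4}\right) \left(-12\right) = 3$)
$y{\left(Q \right)} = 3 + \frac{Q}{3}$ ($y{\left(Q \right)} = \frac{Q - -9}{3} = \frac{Q + 9}{3} = \frac{9 + Q}{3} = 3 + \frac{Q}{3}$)
$\left(o{\left(9,-16 \right)} + y{\left(2 \right)}\right) \left(163 + \left(- \frac{110}{232} + \frac{S{\left(B \right)}}{-161}\right)\right) = \left(3 + \left(3 + \frac{1}{3} \cdot 2\right)\right) \left(163 - \left(\frac{55}{116} - \frac{\left(-1\right) 6}{-161}\right)\right) = \left(3 + \left(3 + \frac{2}{3}\right)\right) \left(163 - \frac{8159}{18676}\right) = \left(3 + \frac{11}{3}\right) \left(163 + \left(- \frac{55}{116} + \frac{6}{161}\right)\right) = \frac{20 \left(163 - \frac{8159}{18676}\right)}{3} = \frac{20}{3} \cdot \frac{3036029}{18676} = \frac{15180145}{14007}$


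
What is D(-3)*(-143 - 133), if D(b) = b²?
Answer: -2484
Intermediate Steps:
D(-3)*(-143 - 133) = (-3)²*(-143 - 133) = 9*(-276) = -2484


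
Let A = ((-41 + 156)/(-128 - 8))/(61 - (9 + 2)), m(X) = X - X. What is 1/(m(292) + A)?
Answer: -1360/23 ≈ -59.130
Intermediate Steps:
m(X) = 0
A = -23/1360 (A = (115/(-136))/(61 - 1*11) = (115*(-1/136))/(61 - 11) = -115/136/50 = -115/136*1/50 = -23/1360 ≈ -0.016912)
1/(m(292) + A) = 1/(0 - 23/1360) = 1/(-23/1360) = -1360/23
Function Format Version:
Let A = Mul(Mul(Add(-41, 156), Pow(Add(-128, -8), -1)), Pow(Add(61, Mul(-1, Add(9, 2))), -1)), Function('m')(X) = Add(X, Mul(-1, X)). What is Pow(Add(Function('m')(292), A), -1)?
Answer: Rational(-1360, 23) ≈ -59.130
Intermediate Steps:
Function('m')(X) = 0
A = Rational(-23, 1360) (A = Mul(Mul(115, Pow(-136, -1)), Pow(Add(61, Mul(-1, 11)), -1)) = Mul(Mul(115, Rational(-1, 136)), Pow(Add(61, -11), -1)) = Mul(Rational(-115, 136), Pow(50, -1)) = Mul(Rational(-115, 136), Rational(1, 50)) = Rational(-23, 1360) ≈ -0.016912)
Pow(Add(Function('m')(292), A), -1) = Pow(Add(0, Rational(-23, 1360)), -1) = Pow(Rational(-23, 1360), -1) = Rational(-1360, 23)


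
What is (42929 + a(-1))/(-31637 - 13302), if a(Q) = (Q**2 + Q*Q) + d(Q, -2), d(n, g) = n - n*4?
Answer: -42934/44939 ≈ -0.95538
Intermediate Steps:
d(n, g) = -3*n (d(n, g) = n - 4*n = -3*n)
a(Q) = -3*Q + 2*Q**2 (a(Q) = (Q**2 + Q*Q) - 3*Q = (Q**2 + Q**2) - 3*Q = 2*Q**2 - 3*Q = -3*Q + 2*Q**2)
(42929 + a(-1))/(-31637 - 13302) = (42929 - (-3 + 2*(-1)))/(-31637 - 13302) = (42929 - (-3 - 2))/(-44939) = (42929 - 1*(-5))*(-1/44939) = (42929 + 5)*(-1/44939) = 42934*(-1/44939) = -42934/44939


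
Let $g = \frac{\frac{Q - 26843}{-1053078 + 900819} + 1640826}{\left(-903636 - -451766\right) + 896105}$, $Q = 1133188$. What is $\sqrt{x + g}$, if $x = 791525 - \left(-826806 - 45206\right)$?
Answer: $\frac{\sqrt{7610705553201476969574740310}}{67638776865} \approx 1289.8$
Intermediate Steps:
$x = 1663537$ ($x = 791525 - \left(-826806 - 45206\right) = 791525 - -872012 = 791525 + 872012 = 1663537$)
$g = \frac{249829419589}{67638776865}$ ($g = \frac{\frac{1133188 - 26843}{-1053078 + 900819} + 1640826}{\left(-903636 - -451766\right) + 896105} = \frac{\frac{1106345}{-152259} + 1640826}{\left(-903636 + 451766\right) + 896105} = \frac{1106345 \left(- \frac{1}{152259}\right) + 1640826}{-451870 + 896105} = \frac{- \frac{1106345}{152259} + 1640826}{444235} = \frac{249829419589}{152259} \cdot \frac{1}{444235} = \frac{249829419589}{67638776865} \approx 3.6936$)
$\sqrt{x + g} = \sqrt{1663537 + \frac{249829419589}{67638776865}} = \sqrt{\frac{112519857779091094}{67638776865}} = \frac{\sqrt{7610705553201476969574740310}}{67638776865}$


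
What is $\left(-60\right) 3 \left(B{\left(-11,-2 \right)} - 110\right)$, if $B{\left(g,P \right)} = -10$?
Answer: $21600$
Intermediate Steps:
$\left(-60\right) 3 \left(B{\left(-11,-2 \right)} - 110\right) = \left(-60\right) 3 \left(-10 - 110\right) = \left(-180\right) \left(-120\right) = 21600$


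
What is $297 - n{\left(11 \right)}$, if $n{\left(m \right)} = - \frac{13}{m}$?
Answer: $\frac{3280}{11} \approx 298.18$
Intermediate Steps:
$297 - n{\left(11 \right)} = 297 - - \frac{13}{11} = 297 + \frac{13}{11} = \frac{3280}{11}$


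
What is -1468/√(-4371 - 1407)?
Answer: 734*I*√642/963 ≈ 19.312*I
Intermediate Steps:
-1468/√(-4371 - 1407) = -1468*(-I*√642/1926) = -(-734)*I*√642/963 = 734*I*√642/963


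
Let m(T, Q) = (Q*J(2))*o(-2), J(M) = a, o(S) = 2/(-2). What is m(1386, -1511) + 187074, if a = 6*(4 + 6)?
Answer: 277734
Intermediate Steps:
o(S) = -1 (o(S) = 2*(-½) = -1)
a = 60 (a = 6*10 = 60)
J(M) = 60
m(T, Q) = -60*Q (m(T, Q) = (Q*60)*(-1) = (60*Q)*(-1) = -60*Q)
m(1386, -1511) + 187074 = -60*(-1511) + 187074 = 90660 + 187074 = 277734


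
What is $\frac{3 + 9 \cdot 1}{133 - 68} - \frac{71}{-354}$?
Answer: $\frac{8863}{23010} \approx 0.38518$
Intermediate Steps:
$\frac{3 + 9 \cdot 1}{133 - 68} - \frac{71}{-354} = \frac{3 + 9}{65} - - \frac{71}{354} = 12 \cdot \frac{1}{65} + \frac{71}{354} = \frac{12}{65} + \frac{71}{354} = \frac{8863}{23010}$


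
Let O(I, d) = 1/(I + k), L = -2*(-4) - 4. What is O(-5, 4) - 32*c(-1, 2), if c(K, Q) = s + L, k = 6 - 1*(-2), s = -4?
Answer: ⅓ ≈ 0.33333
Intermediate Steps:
L = 4 (L = 8 - 4 = 4)
k = 8 (k = 6 + 2 = 8)
c(K, Q) = 0 (c(K, Q) = -4 + 4 = 0)
O(I, d) = 1/(8 + I) (O(I, d) = 1/(I + 8) = 1/(8 + I))
O(-5, 4) - 32*c(-1, 2) = 1/(8 - 5) - 32*0 = 1/3 + 0 = ⅓ + 0 = ⅓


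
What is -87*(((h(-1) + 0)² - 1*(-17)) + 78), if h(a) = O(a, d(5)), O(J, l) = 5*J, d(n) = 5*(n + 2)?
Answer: -10440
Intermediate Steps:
d(n) = 10 + 5*n (d(n) = 5*(2 + n) = 10 + 5*n)
h(a) = 5*a
-87*(((h(-1) + 0)² - 1*(-17)) + 78) = -87*(((5*(-1) + 0)² - 1*(-17)) + 78) = -87*(((-5 + 0)² + 17) + 78) = -87*(((-5)² + 17) + 78) = -87*((25 + 17) + 78) = -87*(42 + 78) = -87*120 = -10440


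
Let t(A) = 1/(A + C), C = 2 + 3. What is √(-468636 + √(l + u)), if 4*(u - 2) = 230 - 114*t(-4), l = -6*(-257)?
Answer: √(-468636 + 11*√13) ≈ 684.54*I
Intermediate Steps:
C = 5
l = 1542
t(A) = 1/(5 + A) (t(A) = 1/(A + 5) = 1/(5 + A))
u = 31 (u = 2 + (230 - 114/(5 - 4))/4 = 2 + (230 - 114/1)/4 = 2 + (230 - 114*1)/4 = 2 + (230 - 114)/4 = 2 + (¼)*116 = 2 + 29 = 31)
√(-468636 + √(l + u)) = √(-468636 + √(1542 + 31)) = √(-468636 + √1573) = √(-468636 + 11*√13)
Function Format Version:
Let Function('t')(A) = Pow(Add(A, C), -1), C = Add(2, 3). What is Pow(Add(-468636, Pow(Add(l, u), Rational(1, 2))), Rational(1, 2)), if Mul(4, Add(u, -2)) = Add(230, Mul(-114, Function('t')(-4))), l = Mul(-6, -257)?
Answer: Pow(Add(-468636, Mul(11, Pow(13, Rational(1, 2)))), Rational(1, 2)) ≈ Mul(684.54, I)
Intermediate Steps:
C = 5
l = 1542
Function('t')(A) = Pow(Add(5, A), -1) (Function('t')(A) = Pow(Add(A, 5), -1) = Pow(Add(5, A), -1))
u = 31 (u = Add(2, Mul(Rational(1, 4), Add(230, Mul(-114, Pow(Add(5, -4), -1))))) = Add(2, Mul(Rational(1, 4), Add(230, Mul(-114, Pow(1, -1))))) = Add(2, Mul(Rational(1, 4), Add(230, Mul(-114, 1)))) = Add(2, Mul(Rational(1, 4), Add(230, -114))) = Add(2, Mul(Rational(1, 4), 116)) = Add(2, 29) = 31)
Pow(Add(-468636, Pow(Add(l, u), Rational(1, 2))), Rational(1, 2)) = Pow(Add(-468636, Pow(Add(1542, 31), Rational(1, 2))), Rational(1, 2)) = Pow(Add(-468636, Pow(1573, Rational(1, 2))), Rational(1, 2)) = Pow(Add(-468636, Mul(11, Pow(13, Rational(1, 2)))), Rational(1, 2))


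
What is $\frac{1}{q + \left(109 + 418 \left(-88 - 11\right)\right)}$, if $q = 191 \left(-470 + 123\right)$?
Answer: $- \frac{1}{107550} \approx -9.298 \cdot 10^{-6}$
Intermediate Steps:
$q = -66277$ ($q = 191 \left(-347\right) = -66277$)
$\frac{1}{q + \left(109 + 418 \left(-88 - 11\right)\right)} = \frac{1}{-66277 + \left(109 + 418 \left(-88 - 11\right)\right)} = \frac{1}{-66277 + \left(109 + 418 \left(-99\right)\right)} = \frac{1}{-66277 + \left(109 - 41382\right)} = \frac{1}{-66277 - 41273} = \frac{1}{-107550} = - \frac{1}{107550}$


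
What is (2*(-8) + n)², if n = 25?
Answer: 81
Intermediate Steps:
(2*(-8) + n)² = (2*(-8) + 25)² = (-16 + 25)² = 9² = 81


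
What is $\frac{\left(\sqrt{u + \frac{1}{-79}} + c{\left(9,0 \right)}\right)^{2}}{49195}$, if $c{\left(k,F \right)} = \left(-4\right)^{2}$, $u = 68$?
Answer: $\frac{\left(1264 + \sqrt{424309}\right)^{2}}{307025995} \approx 0.011949$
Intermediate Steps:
$c{\left(k,F \right)} = 16$
$\frac{\left(\sqrt{u + \frac{1}{-79}} + c{\left(9,0 \right)}\right)^{2}}{49195} = \frac{\left(\sqrt{68 + \frac{1}{-79}} + 16\right)^{2}}{49195} = \left(\sqrt{68 - \frac{1}{79}} + 16\right)^{2} \cdot \frac{1}{49195} = \left(\sqrt{\frac{5371}{79}} + 16\right)^{2} \cdot \frac{1}{49195} = \left(\frac{\sqrt{424309}}{79} + 16\right)^{2} \cdot \frac{1}{49195} = \left(16 + \frac{\sqrt{424309}}{79}\right)^{2} \cdot \frac{1}{49195} = \frac{\left(16 + \frac{\sqrt{424309}}{79}\right)^{2}}{49195}$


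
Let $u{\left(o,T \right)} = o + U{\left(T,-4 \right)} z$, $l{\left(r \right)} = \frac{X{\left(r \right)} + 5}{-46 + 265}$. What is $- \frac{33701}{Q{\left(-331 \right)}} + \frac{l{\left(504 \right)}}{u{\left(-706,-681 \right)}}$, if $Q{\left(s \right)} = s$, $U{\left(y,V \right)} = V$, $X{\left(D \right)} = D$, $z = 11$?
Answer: $\frac{5535220771}{54366750} \approx 101.81$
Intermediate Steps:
$l{\left(r \right)} = \frac{5}{219} + \frac{r}{219}$ ($l{\left(r \right)} = \frac{r + 5}{-46 + 265} = \frac{5 + r}{219} = \left(5 + r\right) \frac{1}{219} = \frac{5}{219} + \frac{r}{219}$)
$u{\left(o,T \right)} = -44 + o$ ($u{\left(o,T \right)} = o - 44 = -44 + o$)
$- \frac{33701}{Q{\left(-331 \right)}} + \frac{l{\left(504 \right)}}{u{\left(-706,-681 \right)}} = - \frac{33701}{-331} + \frac{\frac{5}{219} + \frac{1}{219} \cdot 504}{-44 - 706} = \left(-33701\right) \left(- \frac{1}{331}\right) + \frac{\frac{5}{219} + \frac{168}{73}}{-750} = \frac{33701}{331} + \frac{509}{219} \left(- \frac{1}{750}\right) = \frac{33701}{331} - \frac{509}{164250} = \frac{5535220771}{54366750}$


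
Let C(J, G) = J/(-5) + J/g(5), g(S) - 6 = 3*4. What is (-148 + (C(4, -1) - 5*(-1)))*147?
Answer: -316589/15 ≈ -21106.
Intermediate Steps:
g(S) = 18 (g(S) = 6 + 3*4 = 6 + 12 = 18)
C(J, G) = -13*J/90 (C(J, G) = J/(-5) + J/18 = J*(-⅕) + J*(1/18) = -J/5 + J/18 = -13*J/90)
(-148 + (C(4, -1) - 5*(-1)))*147 = (-148 + (-13/90*4 - 5*(-1)))*147 = (-148 + (-26/45 + 5))*147 = (-148 + 199/45)*147 = -6461/45*147 = -316589/15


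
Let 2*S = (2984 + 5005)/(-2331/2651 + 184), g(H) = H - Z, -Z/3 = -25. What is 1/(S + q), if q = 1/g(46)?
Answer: 28156274/613215425 ≈ 0.045916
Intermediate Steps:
Z = 75 (Z = -3*(-25) = 75)
g(H) = -75 + H (g(H) = H - 1*75 = H - 75 = -75 + H)
q = -1/29 (q = 1/(-75 + 46) = 1/(-29) = -1/29 ≈ -0.034483)
S = 21178839/970906 (S = ((2984 + 5005)/(-2331/2651 + 184))/2 = (7989/(-2331*1/2651 + 184))/2 = (7989/(-2331/2651 + 184))/2 = (7989/(485453/2651))/2 = (7989*(2651/485453))/2 = (½)*(21178839/485453) = 21178839/970906 ≈ 21.813)
1/(S + q) = 1/(21178839/970906 - 1/29) = 1/(613215425/28156274) = 28156274/613215425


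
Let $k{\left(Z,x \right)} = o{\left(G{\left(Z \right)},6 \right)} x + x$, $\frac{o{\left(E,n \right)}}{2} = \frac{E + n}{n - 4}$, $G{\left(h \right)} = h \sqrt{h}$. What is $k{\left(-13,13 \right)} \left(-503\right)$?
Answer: $-45773 + 85007 i \sqrt{13} \approx -45773.0 + 3.065 \cdot 10^{5} i$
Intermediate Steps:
$G{\left(h \right)} = h^{\frac{3}{2}}$
$o{\left(E,n \right)} = \frac{2 \left(E + n\right)}{-4 + n}$ ($o{\left(E,n \right)} = 2 \frac{E + n}{n - 4} = 2 \frac{E + n}{-4 + n} = \frac{2 \left(E + n\right)}{-4 + n}$)
$k{\left(Z,x \right)} = x + x \left(6 + Z^{\frac{3}{2}}\right)$ ($k{\left(Z,x \right)} = \frac{2 \left(Z^{\frac{3}{2}} + 6\right)}{-4 + 6} x + x = \frac{2 \left(6 + Z^{\frac{3}{2}}\right)}{2} x + x = 2 \cdot \frac{1}{2} \left(6 + Z^{\frac{3}{2}}\right) x + x = \left(6 + Z^{\frac{3}{2}}\right) x + x = x \left(6 + Z^{\frac{3}{2}}\right) + x = x + x \left(6 + Z^{\frac{3}{2}}\right)$)
$k{\left(-13,13 \right)} \left(-503\right) = 13 \left(7 + \left(-13\right)^{\frac{3}{2}}\right) \left(-503\right) = 13 \left(7 - 13 i \sqrt{13}\right) \left(-503\right) = \left(91 - 169 i \sqrt{13}\right) \left(-503\right) = -45773 + 85007 i \sqrt{13}$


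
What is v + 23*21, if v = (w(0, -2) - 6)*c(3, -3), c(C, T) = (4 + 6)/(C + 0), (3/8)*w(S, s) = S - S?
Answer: 463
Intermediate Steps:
w(S, s) = 0 (w(S, s) = 8*(S - S)/3 = (8/3)*0 = 0)
c(C, T) = 10/C
v = -20 (v = (0 - 6)*(10/3) = -60/3 = -6*10/3 = -20)
v + 23*21 = -20 + 23*21 = -20 + 483 = 463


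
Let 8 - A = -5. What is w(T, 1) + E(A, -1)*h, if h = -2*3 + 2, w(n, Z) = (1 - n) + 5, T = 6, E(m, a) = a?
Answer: 4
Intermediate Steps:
A = 13 (A = 8 - 1*(-5) = 8 + 5 = 13)
w(n, Z) = 6 - n
h = -4 (h = -6 + 2 = -4)
w(T, 1) + E(A, -1)*h = (6 - 1*6) - 1*(-4) = (6 - 6) + 4 = 0 + 4 = 4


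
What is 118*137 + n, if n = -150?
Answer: 16016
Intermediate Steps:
118*137 + n = 118*137 - 150 = 16166 - 150 = 16016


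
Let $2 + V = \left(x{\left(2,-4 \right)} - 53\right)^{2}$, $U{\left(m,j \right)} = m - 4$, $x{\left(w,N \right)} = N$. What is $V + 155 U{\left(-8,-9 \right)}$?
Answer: $1387$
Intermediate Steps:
$U{\left(m,j \right)} = -4 + m$
$V = 3247$ ($V = -2 + \left(-4 - 53\right)^{2} = -2 + \left(-57\right)^{2} = -2 + 3249 = 3247$)
$V + 155 U{\left(-8,-9 \right)} = 3247 + 155 \left(-4 - 8\right) = 3247 + 155 \left(-12\right) = 3247 - 1860 = 1387$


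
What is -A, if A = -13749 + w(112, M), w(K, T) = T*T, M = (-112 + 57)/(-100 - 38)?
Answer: 261832931/19044 ≈ 13749.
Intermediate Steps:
M = 55/138 (M = -55/(-138) = -55*(-1/138) = 55/138 ≈ 0.39855)
w(K, T) = T²
A = -261832931/19044 (A = -13749 + (55/138)² = -13749 + 3025/19044 = -261832931/19044 ≈ -13749.)
-A = -1*(-261832931/19044) = 261832931/19044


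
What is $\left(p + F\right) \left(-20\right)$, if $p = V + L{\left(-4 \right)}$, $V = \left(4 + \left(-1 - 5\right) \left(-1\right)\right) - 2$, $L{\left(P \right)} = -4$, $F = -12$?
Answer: $160$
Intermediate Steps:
$V = 8$ ($V = \left(4 - -6\right) - 2 = \left(4 + 6\right) - 2 = 10 - 2 = 8$)
$p = 4$ ($p = 8 - 4 = 4$)
$\left(p + F\right) \left(-20\right) = \left(4 - 12\right) \left(-20\right) = \left(-8\right) \left(-20\right) = 160$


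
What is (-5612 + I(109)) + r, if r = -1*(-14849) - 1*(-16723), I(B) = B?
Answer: 26069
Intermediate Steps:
r = 31572 (r = 14849 + 16723 = 31572)
(-5612 + I(109)) + r = (-5612 + 109) + 31572 = -5503 + 31572 = 26069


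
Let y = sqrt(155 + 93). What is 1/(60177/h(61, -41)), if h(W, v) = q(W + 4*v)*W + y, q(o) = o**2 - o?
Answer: 50264/4629 + 2*sqrt(62)/60177 ≈ 10.859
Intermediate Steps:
y = 2*sqrt(62) (y = sqrt(248) = 2*sqrt(62) ≈ 15.748)
h(W, v) = 2*sqrt(62) + W*(W + 4*v)*(-1 + W + 4*v) (h(W, v) = ((W + 4*v)*(-1 + (W + 4*v)))*W + 2*sqrt(62) = ((W + 4*v)*(-1 + W + 4*v))*W + 2*sqrt(62) = W*(W + 4*v)*(-1 + W + 4*v) + 2*sqrt(62) = 2*sqrt(62) + W*(W + 4*v)*(-1 + W + 4*v))
1/(60177/h(61, -41)) = 1/(60177/(2*sqrt(62) + 61*(61 + 4*(-41))*(-1 + 61 + 4*(-41)))) = 1/(60177/(2*sqrt(62) + 61*(61 - 164)*(-1 + 61 - 164))) = 1/(60177/(2*sqrt(62) + 61*(-103)*(-104))) = 1/(60177/(2*sqrt(62) + 653432)) = 1/(60177/(653432 + 2*sqrt(62))) = 50264/4629 + 2*sqrt(62)/60177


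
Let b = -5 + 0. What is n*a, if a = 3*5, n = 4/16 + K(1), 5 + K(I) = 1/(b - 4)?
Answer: -875/12 ≈ -72.917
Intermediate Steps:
b = -5
K(I) = -46/9 (K(I) = -5 + 1/(-5 - 4) = -5 + 1/(-9) = -5 - ⅑ = -46/9)
n = -175/36 (n = 4/16 - 46/9 = 4*(1/16) - 46/9 = ¼ - 46/9 = -175/36 ≈ -4.8611)
a = 15
n*a = -175/36*15 = -875/12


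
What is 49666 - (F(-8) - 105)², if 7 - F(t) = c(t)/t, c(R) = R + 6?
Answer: 640207/16 ≈ 40013.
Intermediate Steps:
c(R) = 6 + R
F(t) = 7 - (6 + t)/t
49666 - (F(-8) - 105)² = 49666 - ((6 - 6/(-8)) - 105)² = 49666 - ((6 - 6*(-⅛)) - 105)² = 49666 - ((6 + ¾) - 105)² = 49666 - (27/4 - 105)² = 49666 - (-393/4)² = 49666 - 1*154449/16 = 49666 - 154449/16 = 640207/16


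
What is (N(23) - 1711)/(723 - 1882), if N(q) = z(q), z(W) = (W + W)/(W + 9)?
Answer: 27353/18544 ≈ 1.4750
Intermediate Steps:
z(W) = 2*W/(9 + W) (z(W) = (2*W)/(9 + W) = 2*W/(9 + W))
N(q) = 2*q/(9 + q)
(N(23) - 1711)/(723 - 1882) = (2*23/(9 + 23) - 1711)/(723 - 1882) = (2*23/32 - 1711)/(-1159) = (2*23*(1/32) - 1711)*(-1/1159) = (23/16 - 1711)*(-1/1159) = -27353/16*(-1/1159) = 27353/18544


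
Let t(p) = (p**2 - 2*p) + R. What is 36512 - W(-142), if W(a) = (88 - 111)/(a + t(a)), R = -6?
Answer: 741193623/20300 ≈ 36512.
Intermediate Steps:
t(p) = -6 + p**2 - 2*p (t(p) = (p**2 - 2*p) - 6 = -6 + p**2 - 2*p)
W(a) = -23/(-6 + a**2 - a) (W(a) = (88 - 111)/(a + (-6 + a**2 - 2*a)) = -23/(-6 + a**2 - a))
36512 - W(-142) = 36512 - 23/(6 - 142 - 1*(-142)**2) = 36512 - 23/(6 - 142 - 1*20164) = 36512 - 23/(6 - 142 - 20164) = 36512 - 23/(-20300) = 36512 - 23*(-1)/20300 = 36512 - 1*(-23/20300) = 36512 + 23/20300 = 741193623/20300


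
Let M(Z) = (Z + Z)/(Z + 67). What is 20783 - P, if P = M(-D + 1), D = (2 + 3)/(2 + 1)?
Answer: 4135821/199 ≈ 20783.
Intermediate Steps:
D = 5/3 ≈ 1.6667
M(Z) = 2*Z/(67 + Z) (M(Z) = (2*Z)/(67 + Z) = 2*Z/(67 + Z))
P = -4/199 (P = 2*(-1*5/3 + 1)/(67 + (-1*5/3 + 1)) = 2*(-5/3 + 1)/(67 + (-5/3 + 1)) = 2*(-⅔)/(67 - ⅔) = 2*(-⅔)/(199/3) = 2*(-⅔)*(3/199) = -4/199 ≈ -0.020101)
20783 - P = 20783 - 1*(-4/199) = 20783 + 4/199 = 4135821/199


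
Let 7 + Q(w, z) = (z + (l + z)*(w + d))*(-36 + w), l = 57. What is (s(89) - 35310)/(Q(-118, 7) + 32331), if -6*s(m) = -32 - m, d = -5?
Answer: -211739/7461204 ≈ -0.028379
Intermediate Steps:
s(m) = 16/3 + m/6 (s(m) = -(-32 - m)/6 = 16/3 + m/6)
Q(w, z) = -7 + (-36 + w)*(z + (-5 + w)*(57 + z)) (Q(w, z) = -7 + (z + (57 + z)*(w - 5))*(-36 + w) = -7 + (z + (57 + z)*(-5 + w))*(-36 + w) = -7 + (z + (-5 + w)*(57 + z))*(-36 + w) = -7 + (-36 + w)*(z + (-5 + w)*(57 + z)))
(s(89) - 35310)/(Q(-118, 7) + 32331) = ((16/3 + (⅙)*89) - 35310)/((10253 - 2337*(-118) + 57*(-118)² + 144*7 + 7*(-118)² - 40*(-118)*7) + 32331) = ((16/3 + 89/6) - 35310)/((10253 + 275766 + 57*13924 + 1008 + 7*13924 + 33040) + 32331) = (121/6 - 35310)/((10253 + 275766 + 793668 + 1008 + 97468 + 33040) + 32331) = -211739/(6*(1211203 + 32331)) = -211739/6/1243534 = -211739/6*1/1243534 = -211739/7461204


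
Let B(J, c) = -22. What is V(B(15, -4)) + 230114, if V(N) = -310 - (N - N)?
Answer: 229804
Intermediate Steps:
V(N) = -310 (V(N) = -310 - 1*0 = -310 + 0 = -310)
V(B(15, -4)) + 230114 = -310 + 230114 = 229804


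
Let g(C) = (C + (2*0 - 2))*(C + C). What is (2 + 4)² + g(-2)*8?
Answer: 164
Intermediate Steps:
g(C) = 2*C*(-2 + C) (g(C) = (C + (0 - 2))*(2*C) = (C - 2)*(2*C) = (-2 + C)*(2*C) = 2*C*(-2 + C))
(2 + 4)² + g(-2)*8 = (2 + 4)² + (2*(-2)*(-2 - 2))*8 = 6² + (2*(-2)*(-4))*8 = 36 + 16*8 = 36 + 128 = 164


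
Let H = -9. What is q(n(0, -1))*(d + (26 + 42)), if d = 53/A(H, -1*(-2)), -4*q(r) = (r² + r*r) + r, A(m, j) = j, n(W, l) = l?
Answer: -189/8 ≈ -23.625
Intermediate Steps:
q(r) = -r²/2 - r/4 (q(r) = -((r² + r*r) + r)/4 = -((r² + r²) + r)/4 = -(2*r² + r)/4 = -(r + 2*r²)/4 = -r²/2 - r/4)
d = 53/2 (d = 53/((-1*(-2))) = 53/2 ≈ 26.500)
q(n(0, -1))*(d + (26 + 42)) = (-¼*(-1)*(1 + 2*(-1)))*(53/2 + (26 + 42)) = (-¼*(-1)*(1 - 2))*(53/2 + 68) = -¼*(-1)*(-1)*(189/2) = -¼*189/2 = -189/8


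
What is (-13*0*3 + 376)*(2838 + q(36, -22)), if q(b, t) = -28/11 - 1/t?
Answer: 1066148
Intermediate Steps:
q(b, t) = -28/11 - 1/t (q(b, t) = -28*1/11 - 1/t = -28/11 - 1/t)
(-13*0*3 + 376)*(2838 + q(36, -22)) = (-13*0*3 + 376)*(2838 + (-28/11 - 1/(-22))) = (0*3 + 376)*(2838 + (-28/11 - 1*(-1/22))) = (0 + 376)*(2838 + (-28/11 + 1/22)) = 376*(2838 - 5/2) = 376*(5671/2) = 1066148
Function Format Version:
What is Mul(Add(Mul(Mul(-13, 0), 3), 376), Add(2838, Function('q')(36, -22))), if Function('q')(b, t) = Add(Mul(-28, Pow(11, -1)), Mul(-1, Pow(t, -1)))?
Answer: 1066148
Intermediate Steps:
Function('q')(b, t) = Add(Rational(-28, 11), Mul(-1, Pow(t, -1))) (Function('q')(b, t) = Add(Mul(-28, Rational(1, 11)), Mul(-1, Pow(t, -1))) = Add(Rational(-28, 11), Mul(-1, Pow(t, -1))))
Mul(Add(Mul(Mul(-13, 0), 3), 376), Add(2838, Function('q')(36, -22))) = Mul(Add(Mul(Mul(-13, 0), 3), 376), Add(2838, Add(Rational(-28, 11), Mul(-1, Pow(-22, -1))))) = Mul(Add(Mul(0, 3), 376), Add(2838, Add(Rational(-28, 11), Mul(-1, Rational(-1, 22))))) = Mul(Add(0, 376), Add(2838, Add(Rational(-28, 11), Rational(1, 22)))) = Mul(376, Add(2838, Rational(-5, 2))) = Mul(376, Rational(5671, 2)) = 1066148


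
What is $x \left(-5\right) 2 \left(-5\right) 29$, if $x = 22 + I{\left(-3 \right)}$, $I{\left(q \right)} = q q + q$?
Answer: $40600$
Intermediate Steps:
$I{\left(q \right)} = q + q^{2}$ ($I{\left(q \right)} = q^{2} + q = q + q^{2}$)
$x = 28$ ($x = 22 - 3 \left(1 - 3\right) = 22 - -6 = 22 + 6 = 28$)
$x \left(-5\right) 2 \left(-5\right) 29 = 28 \left(-5\right) 2 \left(-5\right) 29 = 28 \left(\left(-10\right) \left(-5\right)\right) 29 = 28 \cdot 50 \cdot 29 = 1400 \cdot 29 = 40600$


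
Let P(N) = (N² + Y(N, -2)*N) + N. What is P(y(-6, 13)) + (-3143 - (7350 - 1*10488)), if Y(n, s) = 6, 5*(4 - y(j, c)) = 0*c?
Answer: 39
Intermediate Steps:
y(j, c) = 4 (y(j, c) = 4 - 0*c = 4 - ⅕*0 = 4 + 0 = 4)
P(N) = N² + 7*N (P(N) = (N² + 6*N) + N = N² + 7*N)
P(y(-6, 13)) + (-3143 - (7350 - 1*10488)) = 4*(7 + 4) + (-3143 - (7350 - 1*10488)) = 4*11 + (-3143 - (7350 - 10488)) = 44 + (-3143 - 1*(-3138)) = 44 + (-3143 + 3138) = 44 - 5 = 39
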